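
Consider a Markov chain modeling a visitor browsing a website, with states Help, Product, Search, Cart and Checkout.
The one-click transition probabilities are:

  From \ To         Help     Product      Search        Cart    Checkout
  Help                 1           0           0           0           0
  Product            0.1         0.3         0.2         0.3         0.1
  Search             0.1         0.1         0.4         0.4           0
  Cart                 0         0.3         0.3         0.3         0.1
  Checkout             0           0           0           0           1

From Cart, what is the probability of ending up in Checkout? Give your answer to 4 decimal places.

0.5596

Let h(s) be the probability of absorption at Checkout starting from transient state s. Then h(Checkout) = 1 and h(Help) = 0. By first-step analysis:
h(Product) = 0.1·0 + 0.3·h(Product) + 0.2·h(Search) + 0.3·h(Cart) + 0.1·1
h(Search) = 0.1·0 + 0.1·h(Product) + 0.4·h(Search) + 0.4·h(Cart)
h(Cart) = 0.3·h(Product) + 0.3·h(Search) + 0.3·h(Cart) + 0.1·1
Solving: h(Product) = 0.5138, h(Search) = 0.4587, h(Cart) = 0.5596.
Starting from Cart, the probability is 0.5596.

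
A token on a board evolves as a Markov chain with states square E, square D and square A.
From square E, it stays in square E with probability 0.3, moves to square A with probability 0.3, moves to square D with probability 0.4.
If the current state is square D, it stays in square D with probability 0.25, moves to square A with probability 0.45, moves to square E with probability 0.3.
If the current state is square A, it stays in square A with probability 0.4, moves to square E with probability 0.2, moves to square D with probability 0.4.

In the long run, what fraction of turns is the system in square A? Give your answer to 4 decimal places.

0.3913

Let the stationary distribution be π with π = πP and π_1 + π_2 + π_3 = 1.
π_1 = 0.3·π_1 + 0.3·π_2 + 0.2·π_3
π_2 = 0.4·π_1 + 0.25·π_2 + 0.4·π_3
Solving with the normalization constraint gives π = (0.2609, 0.3478, 0.3913).
So the stationary probability of square A is 0.3913.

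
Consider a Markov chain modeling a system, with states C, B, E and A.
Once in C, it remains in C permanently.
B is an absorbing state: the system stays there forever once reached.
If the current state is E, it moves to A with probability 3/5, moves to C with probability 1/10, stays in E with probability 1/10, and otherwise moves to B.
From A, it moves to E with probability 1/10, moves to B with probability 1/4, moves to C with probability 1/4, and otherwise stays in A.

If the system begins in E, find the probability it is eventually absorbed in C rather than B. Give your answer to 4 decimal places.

Let h(s) be the probability of absorption at C starting from transient state s. Then h(C) = 1 and h(B) = 0. By first-step analysis:
h(E) = 0.1·1 + 0.2·0 + 0.1·h(E) + 0.6·h(A)
h(A) = 0.25·1 + 0.25·0 + 0.1·h(E) + 0.4·h(A)
Solving: h(E) = 0.4375, h(A) = 0.4896.
Starting from E, the probability is 0.4375.

0.4375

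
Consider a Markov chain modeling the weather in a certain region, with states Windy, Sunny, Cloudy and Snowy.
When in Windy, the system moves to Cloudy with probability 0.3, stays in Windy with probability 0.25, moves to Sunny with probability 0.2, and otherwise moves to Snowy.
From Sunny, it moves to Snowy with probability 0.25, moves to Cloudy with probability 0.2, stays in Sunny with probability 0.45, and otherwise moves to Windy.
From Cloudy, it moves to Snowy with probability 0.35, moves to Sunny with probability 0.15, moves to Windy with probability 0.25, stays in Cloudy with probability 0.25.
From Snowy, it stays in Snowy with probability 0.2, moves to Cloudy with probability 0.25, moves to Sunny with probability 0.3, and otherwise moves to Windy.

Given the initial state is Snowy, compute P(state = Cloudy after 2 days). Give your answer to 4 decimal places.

Propagate the distribution vector 2 days from Snowy.
After 0 days: (0.0000, 0.0000, 0.0000, 1.0000)
After 1 day: (0.2500, 0.3000, 0.2500, 0.2000)
After 2 days: (0.2050, 0.2825, 0.2475, 0.2650)
P(in Cloudy after 2 days) = 0.2475

0.2475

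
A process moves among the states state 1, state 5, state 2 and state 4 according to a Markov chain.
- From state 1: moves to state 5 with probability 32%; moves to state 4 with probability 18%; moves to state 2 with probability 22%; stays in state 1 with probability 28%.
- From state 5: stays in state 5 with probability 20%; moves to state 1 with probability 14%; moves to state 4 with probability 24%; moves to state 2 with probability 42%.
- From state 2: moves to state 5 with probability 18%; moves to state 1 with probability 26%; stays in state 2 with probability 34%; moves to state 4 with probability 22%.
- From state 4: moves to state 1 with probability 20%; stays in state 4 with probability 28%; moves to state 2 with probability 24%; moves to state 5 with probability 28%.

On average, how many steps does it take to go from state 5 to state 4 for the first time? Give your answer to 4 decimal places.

Let t(s) be the expected number of steps to first reach state 4 from state s, with t(state 4) = 0. Conditioning on the first step:
t(state 1) = 1 + 0.28·t(state 1) + 0.32·t(state 5) + 0.22·t(state 2)
t(state 5) = 1 + 0.14·t(state 1) + 0.2·t(state 5) + 0.42·t(state 2)
t(state 2) = 1 + 0.26·t(state 1) + 0.18·t(state 5) + 0.34·t(state 2)
Solving: t(state 1) = 4.8287, t(state 5) = 4.5390, t(state 2) = 4.6553.
Expected steps from state 5 to state 4: 4.5390.

4.5390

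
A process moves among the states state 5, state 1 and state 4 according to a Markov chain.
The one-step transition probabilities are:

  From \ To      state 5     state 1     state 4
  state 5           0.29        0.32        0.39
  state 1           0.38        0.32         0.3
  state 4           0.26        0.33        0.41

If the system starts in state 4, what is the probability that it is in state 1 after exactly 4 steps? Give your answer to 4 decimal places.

Propagate the distribution vector 4 steps from state 4.
After 0 steps: (0.0000, 0.0000, 1.0000)
After 1 step: (0.2600, 0.3300, 0.4100)
After 2 steps: (0.3074, 0.3241, 0.3685)
After 3 steps: (0.3081, 0.3237, 0.3682)
After 4 steps: (0.3081, 0.3237, 0.3682)
P(in state 1 after 4 steps) = 0.3237

0.3237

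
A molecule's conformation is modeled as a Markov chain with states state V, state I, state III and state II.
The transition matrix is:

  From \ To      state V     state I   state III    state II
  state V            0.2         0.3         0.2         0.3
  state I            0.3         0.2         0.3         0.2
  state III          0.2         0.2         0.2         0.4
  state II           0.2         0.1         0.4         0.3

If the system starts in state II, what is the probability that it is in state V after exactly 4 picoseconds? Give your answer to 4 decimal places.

0.2188

Propagate the distribution vector 4 picoseconds from state II.
After 0 picoseconds: (0.0000, 0.0000, 0.0000, 1.0000)
After 1 picosecond: (0.2000, 0.1000, 0.4000, 0.3000)
After 2 picoseconds: (0.2100, 0.1900, 0.2700, 0.3300)
After 3 picoseconds: (0.2190, 0.1880, 0.2850, 0.3080)
After 4 picoseconds: (0.2188, 0.1911, 0.2804, 0.3097)
P(in state V after 4 picoseconds) = 0.2188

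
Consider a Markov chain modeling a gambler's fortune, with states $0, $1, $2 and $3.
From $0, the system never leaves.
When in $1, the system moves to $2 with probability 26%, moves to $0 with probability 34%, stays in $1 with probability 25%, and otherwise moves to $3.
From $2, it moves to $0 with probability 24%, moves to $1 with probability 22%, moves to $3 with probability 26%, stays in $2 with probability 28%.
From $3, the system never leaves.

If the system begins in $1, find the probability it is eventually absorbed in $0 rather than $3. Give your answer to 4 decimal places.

Let h(s) be the probability of absorption at $0 starting from transient state s. Then h($0) = 1 and h($3) = 0. By first-step analysis:
h($1) = 0.34·1 + 0.25·h($1) + 0.26·h($2) + 0.15·0
h($2) = 0.24·1 + 0.22·h($1) + 0.28·h($2) + 0.26·0
Solving: h($1) = 0.6363, h($2) = 0.5278.
Starting from $1, the probability is 0.6363.

0.6363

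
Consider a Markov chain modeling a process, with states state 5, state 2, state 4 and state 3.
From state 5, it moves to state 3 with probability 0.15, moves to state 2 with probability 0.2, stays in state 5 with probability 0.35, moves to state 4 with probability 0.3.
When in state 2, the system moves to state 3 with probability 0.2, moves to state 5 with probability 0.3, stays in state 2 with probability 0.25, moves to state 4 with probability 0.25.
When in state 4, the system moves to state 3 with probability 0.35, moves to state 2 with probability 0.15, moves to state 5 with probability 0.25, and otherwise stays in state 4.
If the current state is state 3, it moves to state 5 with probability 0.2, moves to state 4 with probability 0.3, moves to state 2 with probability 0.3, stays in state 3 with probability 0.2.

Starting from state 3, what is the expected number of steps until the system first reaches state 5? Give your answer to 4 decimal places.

4.1954

Let t(s) be the expected number of steps to first reach state 5 from state s, with t(state 5) = 0. Conditioning on the first step:
t(state 2) = 1 + 0.25·t(state 2) + 0.25·t(state 4) + 0.2·t(state 3)
t(state 4) = 1 + 0.15·t(state 2) + 0.25·t(state 4) + 0.35·t(state 3)
t(state 3) = 1 + 0.3·t(state 2) + 0.3·t(state 4) + 0.2·t(state 3)
Solving: t(state 2) = 3.8027, t(state 4) = 4.0517, t(state 3) = 4.1954.
Expected steps from state 3 to state 5: 4.1954.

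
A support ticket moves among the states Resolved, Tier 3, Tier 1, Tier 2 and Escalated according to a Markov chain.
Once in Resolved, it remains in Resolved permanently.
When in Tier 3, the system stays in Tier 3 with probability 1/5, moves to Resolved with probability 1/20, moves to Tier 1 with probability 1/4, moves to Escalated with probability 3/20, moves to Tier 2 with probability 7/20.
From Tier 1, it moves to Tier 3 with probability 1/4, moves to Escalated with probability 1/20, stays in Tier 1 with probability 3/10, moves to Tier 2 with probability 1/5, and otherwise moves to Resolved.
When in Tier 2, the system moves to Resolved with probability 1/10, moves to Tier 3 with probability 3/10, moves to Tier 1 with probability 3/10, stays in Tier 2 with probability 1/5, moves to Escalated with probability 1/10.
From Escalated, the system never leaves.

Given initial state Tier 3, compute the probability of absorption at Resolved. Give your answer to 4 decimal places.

0.4910

Let h(s) be the probability of absorption at Resolved starting from transient state s. Then h(Resolved) = 1 and h(Escalated) = 0. By first-step analysis:
h(Tier 3) = 0.05·1 + 0.2·h(Tier 3) + 0.25·h(Tier 1) + 0.35·h(Tier 2) + 0.15·0
h(Tier 1) = 0.2·1 + 0.25·h(Tier 3) + 0.3·h(Tier 1) + 0.2·h(Tier 2) + 0.05·0
h(Tier 2) = 0.1·1 + 0.3·h(Tier 3) + 0.3·h(Tier 1) + 0.2·h(Tier 2) + 0.1·0
Solving: h(Tier 3) = 0.4910, h(Tier 1) = 0.6153, h(Tier 2) = 0.5399.
Starting from Tier 3, the probability is 0.4910.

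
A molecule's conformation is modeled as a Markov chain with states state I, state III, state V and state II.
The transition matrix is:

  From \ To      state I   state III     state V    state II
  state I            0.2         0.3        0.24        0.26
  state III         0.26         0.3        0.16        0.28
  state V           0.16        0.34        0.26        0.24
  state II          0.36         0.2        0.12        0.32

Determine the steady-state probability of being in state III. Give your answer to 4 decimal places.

Let the stationary distribution be π with π = πP and π_1 + π_2 + π_3 + π_4 = 1.
π_1 = 0.2·π_1 + 0.26·π_2 + 0.16·π_3 + 0.36·π_4
π_2 = 0.3·π_1 + 0.3·π_2 + 0.34·π_3 + 0.2·π_4
π_3 = 0.24·π_1 + 0.16·π_2 + 0.26·π_3 + 0.12·π_4
Solving with the normalization constraint gives π = (0.2538, 0.2797, 0.1880, 0.2785).
So the stationary probability of state III is 0.2797.

0.2797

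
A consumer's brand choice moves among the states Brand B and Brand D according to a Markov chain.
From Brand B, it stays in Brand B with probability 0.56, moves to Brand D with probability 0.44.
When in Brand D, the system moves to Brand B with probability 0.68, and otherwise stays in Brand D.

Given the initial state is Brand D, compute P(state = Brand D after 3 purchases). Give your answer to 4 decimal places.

Propagate the distribution vector 3 purchases from Brand D.
After 0 purchases: (0.0000, 1.0000)
After 1 purchase: (0.6800, 0.3200)
After 2 purchases: (0.5984, 0.4016)
After 3 purchases: (0.6082, 0.3918)
P(in Brand D after 3 purchases) = 0.3918

0.3918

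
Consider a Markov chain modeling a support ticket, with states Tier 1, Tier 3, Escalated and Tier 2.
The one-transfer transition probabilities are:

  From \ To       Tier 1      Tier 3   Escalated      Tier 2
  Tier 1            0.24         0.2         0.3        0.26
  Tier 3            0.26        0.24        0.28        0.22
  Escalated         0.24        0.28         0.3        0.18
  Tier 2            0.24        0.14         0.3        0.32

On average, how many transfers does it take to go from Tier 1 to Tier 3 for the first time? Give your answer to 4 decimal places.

Let t(s) be the expected number of transfers to first reach Tier 3 from state s, with t(Tier 3) = 0. Conditioning on the first transfer:
t(Tier 1) = 1 + 0.24·t(Tier 1) + 0.3·t(Escalated) + 0.26·t(Tier 2)
t(Escalated) = 1 + 0.24·t(Tier 1) + 0.3·t(Escalated) + 0.18·t(Tier 2)
t(Tier 2) = 1 + 0.24·t(Tier 1) + 0.3·t(Escalated) + 0.32·t(Tier 2)
Solving: t(Tier 1) = 4.7862, t(Escalated) = 4.3788, t(Tier 2) = 5.0916.
Expected transfers from Tier 1 to Tier 3: 4.7862.

4.7862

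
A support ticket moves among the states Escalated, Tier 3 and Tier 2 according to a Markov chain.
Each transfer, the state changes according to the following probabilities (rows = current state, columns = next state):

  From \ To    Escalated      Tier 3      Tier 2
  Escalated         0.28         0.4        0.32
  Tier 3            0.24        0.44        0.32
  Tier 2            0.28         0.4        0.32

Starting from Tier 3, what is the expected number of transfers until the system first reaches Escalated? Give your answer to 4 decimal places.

3.9557

Let t(s) be the expected number of transfers to first reach Escalated from state s, with t(Escalated) = 0. Conditioning on the first transfer:
t(Tier 3) = 1 + 0.44·t(Tier 3) + 0.32·t(Tier 2)
t(Tier 2) = 1 + 0.4·t(Tier 3) + 0.32·t(Tier 2)
Solving: t(Tier 3) = 3.9557, t(Tier 2) = 3.7975.
Expected transfers from Tier 3 to Escalated: 3.9557.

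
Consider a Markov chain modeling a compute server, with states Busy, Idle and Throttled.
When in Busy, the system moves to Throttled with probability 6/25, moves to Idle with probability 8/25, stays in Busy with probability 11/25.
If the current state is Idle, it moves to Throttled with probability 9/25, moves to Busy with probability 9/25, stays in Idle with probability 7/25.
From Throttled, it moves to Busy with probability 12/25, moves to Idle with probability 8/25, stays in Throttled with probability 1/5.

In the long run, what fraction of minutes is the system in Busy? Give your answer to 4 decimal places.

0.4260

Let the stationary distribution be π with π = πP and π_1 + π_2 + π_3 = 1.
π_1 = 0.44·π_1 + 0.36·π_2 + 0.48·π_3
π_2 = 0.32·π_1 + 0.28·π_2 + 0.32·π_3
Solving with the normalization constraint gives π = (0.4260, 0.3077, 0.2663).
So the stationary probability of Busy is 0.4260.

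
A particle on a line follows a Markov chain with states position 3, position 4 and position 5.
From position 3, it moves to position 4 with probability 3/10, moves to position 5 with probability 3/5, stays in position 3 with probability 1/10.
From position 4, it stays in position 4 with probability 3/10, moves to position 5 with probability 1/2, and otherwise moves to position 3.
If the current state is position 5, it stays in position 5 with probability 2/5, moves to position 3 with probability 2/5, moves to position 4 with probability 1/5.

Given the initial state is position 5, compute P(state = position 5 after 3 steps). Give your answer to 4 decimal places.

0.4740

Propagate the distribution vector 3 steps from position 5.
After 0 steps: (0.0000, 0.0000, 1.0000)
After 1 step: (0.4000, 0.2000, 0.4000)
After 2 steps: (0.2400, 0.2600, 0.5000)
After 3 steps: (0.2760, 0.2500, 0.4740)
P(in position 5 after 3 steps) = 0.4740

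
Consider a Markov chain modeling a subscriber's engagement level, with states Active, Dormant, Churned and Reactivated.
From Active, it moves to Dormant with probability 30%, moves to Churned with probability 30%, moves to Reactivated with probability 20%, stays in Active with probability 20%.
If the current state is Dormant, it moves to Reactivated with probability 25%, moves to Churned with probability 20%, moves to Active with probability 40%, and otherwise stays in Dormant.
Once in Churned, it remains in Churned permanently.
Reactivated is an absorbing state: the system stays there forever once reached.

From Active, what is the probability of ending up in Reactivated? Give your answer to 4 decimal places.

Let h(s) be the probability of absorption at Reactivated starting from transient state s. Then h(Reactivated) = 1 and h(Churned) = 0. By first-step analysis:
h(Active) = 0.2·h(Active) + 0.3·h(Dormant) + 0.3·0 + 0.2·1
h(Dormant) = 0.4·h(Active) + 0.15·h(Dormant) + 0.2·0 + 0.25·1
Solving: h(Active) = 0.4375, h(Dormant) = 0.5000.
Starting from Active, the probability is 0.4375.

0.4375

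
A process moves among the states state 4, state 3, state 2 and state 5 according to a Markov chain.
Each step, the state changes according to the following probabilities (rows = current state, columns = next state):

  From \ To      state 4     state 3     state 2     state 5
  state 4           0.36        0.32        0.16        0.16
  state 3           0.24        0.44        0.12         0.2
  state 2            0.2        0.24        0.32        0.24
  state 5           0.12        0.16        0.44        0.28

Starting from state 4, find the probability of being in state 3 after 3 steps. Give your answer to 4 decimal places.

0.3082

Propagate the distribution vector 3 steps from state 4.
After 0 steps: (1.0000, 0.0000, 0.0000, 0.0000)
After 1 step: (0.3600, 0.3200, 0.1600, 0.1600)
After 2 steps: (0.2576, 0.3200, 0.2176, 0.2048)
After 3 steps: (0.2376, 0.3082, 0.2394, 0.2148)
P(in state 3 after 3 steps) = 0.3082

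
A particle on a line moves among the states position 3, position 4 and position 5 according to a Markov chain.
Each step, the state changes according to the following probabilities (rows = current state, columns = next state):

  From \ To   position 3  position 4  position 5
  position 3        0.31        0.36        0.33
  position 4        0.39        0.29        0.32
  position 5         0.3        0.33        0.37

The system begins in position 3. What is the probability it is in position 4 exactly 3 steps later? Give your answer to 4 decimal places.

0.3271

Propagate the distribution vector 3 steps from position 3.
After 0 steps: (1.0000, 0.0000, 0.0000)
After 1 step: (0.3100, 0.3600, 0.3300)
After 2 steps: (0.3355, 0.3249, 0.3396)
After 3 steps: (0.3326, 0.3271, 0.3403)
P(in position 4 after 3 steps) = 0.3271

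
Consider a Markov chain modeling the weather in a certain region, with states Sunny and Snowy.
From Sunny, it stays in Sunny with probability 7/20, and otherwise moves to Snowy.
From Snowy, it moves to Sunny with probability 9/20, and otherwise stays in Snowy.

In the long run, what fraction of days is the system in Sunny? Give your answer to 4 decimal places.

Let the stationary distribution be π with π = πP and π_1 + π_2 = 1.
π_1 = 0.35·π_1 + 0.45·π_2
Solving with the normalization constraint gives π = (0.4091, 0.5909).
So the stationary probability of Sunny is 0.4091.

0.4091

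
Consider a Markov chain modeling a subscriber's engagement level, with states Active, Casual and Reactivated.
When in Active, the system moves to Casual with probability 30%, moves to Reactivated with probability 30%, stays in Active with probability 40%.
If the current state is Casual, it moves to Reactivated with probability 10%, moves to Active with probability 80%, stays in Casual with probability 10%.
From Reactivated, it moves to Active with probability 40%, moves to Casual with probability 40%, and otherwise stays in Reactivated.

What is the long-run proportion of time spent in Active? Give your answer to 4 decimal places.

0.5075

Let the stationary distribution be π with π = πP and π_1 + π_2 + π_3 = 1.
π_1 = 0.4·π_1 + 0.8·π_2 + 0.4·π_3
π_2 = 0.3·π_1 + 0.1·π_2 + 0.4·π_3
Solving with the normalization constraint gives π = (0.5075, 0.2687, 0.2239).
So the stationary probability of Active is 0.5075.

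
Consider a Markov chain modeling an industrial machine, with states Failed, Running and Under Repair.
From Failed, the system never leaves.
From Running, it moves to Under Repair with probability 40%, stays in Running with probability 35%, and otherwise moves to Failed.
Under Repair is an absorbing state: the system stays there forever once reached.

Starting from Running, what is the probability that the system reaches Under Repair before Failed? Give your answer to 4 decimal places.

Let h(s) be the probability of absorption at Under Repair starting from transient state s. Then h(Under Repair) = 1 and h(Failed) = 0. By first-step analysis:
h(Running) = 0.25·0 + 0.35·h(Running) + 0.4·1
Solving: h(Running) = 0.6154.
Starting from Running, the probability is 0.6154.

0.6154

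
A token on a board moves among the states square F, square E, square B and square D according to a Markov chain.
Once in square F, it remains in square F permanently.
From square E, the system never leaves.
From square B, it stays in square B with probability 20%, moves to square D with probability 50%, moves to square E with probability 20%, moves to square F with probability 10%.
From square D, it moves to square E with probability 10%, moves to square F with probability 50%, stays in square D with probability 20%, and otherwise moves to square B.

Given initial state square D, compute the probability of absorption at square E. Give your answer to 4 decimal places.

0.2222

Let h(s) be the probability of absorption at square E starting from transient state s. Then h(square E) = 1 and h(square F) = 0. By first-step analysis:
h(square B) = 0.1·0 + 0.2·1 + 0.2·h(square B) + 0.5·h(square D)
h(square D) = 0.5·0 + 0.1·1 + 0.2·h(square B) + 0.2·h(square D)
Solving: h(square B) = 0.3889, h(square D) = 0.2222.
Starting from square D, the probability is 0.2222.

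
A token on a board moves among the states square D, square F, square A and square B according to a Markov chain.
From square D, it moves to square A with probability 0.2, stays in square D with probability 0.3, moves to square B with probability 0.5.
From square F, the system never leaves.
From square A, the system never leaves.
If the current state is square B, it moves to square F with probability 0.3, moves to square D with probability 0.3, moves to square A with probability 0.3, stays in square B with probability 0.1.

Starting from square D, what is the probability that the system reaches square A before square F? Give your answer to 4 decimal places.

Let h(s) be the probability of absorption at square A starting from transient state s. Then h(square A) = 1 and h(square F) = 0. By first-step analysis:
h(square D) = 0.3·h(square D) + 0.2·1 + 0.5·h(square B)
h(square B) = 0.3·h(square D) + 0.3·0 + 0.3·1 + 0.1·h(square B)
Solving: h(square D) = 0.6875, h(square B) = 0.5625.
Starting from square D, the probability is 0.6875.

0.6875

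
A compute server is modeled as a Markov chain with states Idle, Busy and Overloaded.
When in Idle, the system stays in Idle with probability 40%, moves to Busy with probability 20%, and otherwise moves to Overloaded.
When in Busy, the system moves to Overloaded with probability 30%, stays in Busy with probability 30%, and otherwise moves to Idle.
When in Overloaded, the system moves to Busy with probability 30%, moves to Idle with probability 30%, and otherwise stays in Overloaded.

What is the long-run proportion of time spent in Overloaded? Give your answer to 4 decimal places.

0.3736

Let the stationary distribution be π with π = πP and π_1 + π_2 + π_3 = 1.
π_1 = 0.4·π_1 + 0.4·π_2 + 0.3·π_3
π_2 = 0.2·π_1 + 0.3·π_2 + 0.3·π_3
Solving with the normalization constraint gives π = (0.3626, 0.2637, 0.3736).
So the stationary probability of Overloaded is 0.3736.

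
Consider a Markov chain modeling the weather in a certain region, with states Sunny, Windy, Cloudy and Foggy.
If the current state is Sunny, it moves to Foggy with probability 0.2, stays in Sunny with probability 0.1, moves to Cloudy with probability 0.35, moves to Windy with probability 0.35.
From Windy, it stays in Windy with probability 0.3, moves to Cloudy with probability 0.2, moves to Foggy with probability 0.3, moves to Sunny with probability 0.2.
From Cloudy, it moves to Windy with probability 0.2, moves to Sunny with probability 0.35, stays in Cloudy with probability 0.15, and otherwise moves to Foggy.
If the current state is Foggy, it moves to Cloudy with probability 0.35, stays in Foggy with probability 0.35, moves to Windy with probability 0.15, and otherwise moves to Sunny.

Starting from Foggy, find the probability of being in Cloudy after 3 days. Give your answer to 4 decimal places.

Propagate the distribution vector 3 days from Foggy.
After 0 days: (0.0000, 0.0000, 0.0000, 1.0000)
After 1 day: (0.1500, 0.1500, 0.3500, 0.3500)
After 2 days: (0.2200, 0.2200, 0.2575, 0.3025)
After 3 days: (0.2015, 0.2399, 0.2655, 0.2931)
P(in Cloudy after 3 days) = 0.2655

0.2655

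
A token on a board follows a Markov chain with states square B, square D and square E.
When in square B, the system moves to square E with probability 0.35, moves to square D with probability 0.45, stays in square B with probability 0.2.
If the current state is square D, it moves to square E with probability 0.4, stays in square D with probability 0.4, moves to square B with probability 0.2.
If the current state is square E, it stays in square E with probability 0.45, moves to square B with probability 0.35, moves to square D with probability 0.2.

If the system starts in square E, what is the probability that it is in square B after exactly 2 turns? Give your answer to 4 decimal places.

0.2675

Sum over the intermediate state after 1 turn:
P = P(square E→square B)·P(square B→square B) + P(square E→square D)·P(square D→square B) + P(square E→square E)·P(square E→square B)
  = 0.35×0.2 + 0.2×0.2 + 0.45×0.35
  = 0.0700 + 0.0400 + 0.1575 = 0.2675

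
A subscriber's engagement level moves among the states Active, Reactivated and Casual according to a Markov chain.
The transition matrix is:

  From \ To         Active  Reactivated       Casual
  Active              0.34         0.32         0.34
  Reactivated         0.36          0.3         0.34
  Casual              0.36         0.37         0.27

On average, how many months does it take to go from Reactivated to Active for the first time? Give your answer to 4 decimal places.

2.7778

Let t(s) be the expected number of months to first reach Active from state s, with t(Active) = 0. Conditioning on the first month:
t(Reactivated) = 1 + 0.3·t(Reactivated) + 0.34·t(Casual)
t(Casual) = 1 + 0.37·t(Reactivated) + 0.27·t(Casual)
Solving: t(Reactivated) = 2.7778, t(Casual) = 2.7778.
Expected months from Reactivated to Active: 2.7778.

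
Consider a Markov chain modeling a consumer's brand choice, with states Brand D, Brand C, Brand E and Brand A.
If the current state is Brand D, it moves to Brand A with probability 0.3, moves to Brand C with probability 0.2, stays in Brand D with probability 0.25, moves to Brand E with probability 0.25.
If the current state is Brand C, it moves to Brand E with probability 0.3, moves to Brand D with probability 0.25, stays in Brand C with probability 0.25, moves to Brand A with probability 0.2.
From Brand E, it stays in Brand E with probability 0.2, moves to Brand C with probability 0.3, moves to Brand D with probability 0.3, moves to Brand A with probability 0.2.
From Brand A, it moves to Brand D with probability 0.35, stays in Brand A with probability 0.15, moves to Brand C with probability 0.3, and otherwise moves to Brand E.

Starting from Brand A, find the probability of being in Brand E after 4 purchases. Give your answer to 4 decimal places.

Propagate the distribution vector 4 purchases from Brand A.
After 0 purchases: (0.0000, 0.0000, 0.0000, 1.0000)
After 1 purchase: (0.3500, 0.3000, 0.2000, 0.1500)
After 2 purchases: (0.2750, 0.2500, 0.2475, 0.2275)
After 3 purchases: (0.2851, 0.2600, 0.2388, 0.2161)
After 4 purchases: (0.2836, 0.2585, 0.2403, 0.2177)
P(in Brand E after 4 purchases) = 0.2403

0.2403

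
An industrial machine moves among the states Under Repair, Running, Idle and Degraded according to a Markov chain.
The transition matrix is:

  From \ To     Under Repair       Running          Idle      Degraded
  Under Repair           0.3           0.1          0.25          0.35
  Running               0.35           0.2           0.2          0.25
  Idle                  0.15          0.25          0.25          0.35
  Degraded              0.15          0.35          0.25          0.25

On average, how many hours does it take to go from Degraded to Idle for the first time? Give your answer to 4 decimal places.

4.2132

Let t(s) be the expected number of hours to first reach Idle from state s, with t(Idle) = 0. Conditioning on the first hour:
t(Under Repair) = 1 + 0.3·t(Under Repair) + 0.1·t(Running) + 0.35·t(Degraded)
t(Running) = 1 + 0.35·t(Under Repair) + 0.2·t(Running) + 0.25·t(Degraded)
t(Degraded) = 1 + 0.15·t(Under Repair) + 0.35·t(Running) + 0.25·t(Degraded)
Solving: t(Under Repair) = 4.1620, t(Running) = 4.3875, t(Degraded) = 4.2132.
Expected hours from Degraded to Idle: 4.2132.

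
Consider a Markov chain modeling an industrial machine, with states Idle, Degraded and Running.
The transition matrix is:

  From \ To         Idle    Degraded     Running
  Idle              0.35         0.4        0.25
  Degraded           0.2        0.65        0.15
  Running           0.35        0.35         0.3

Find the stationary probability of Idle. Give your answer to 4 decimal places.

0.2721

Let the stationary distribution be π with π = πP and π_1 + π_2 + π_3 = 1.
π_1 = 0.35·π_1 + 0.2·π_2 + 0.35·π_3
π_2 = 0.4·π_1 + 0.65·π_2 + 0.35·π_3
Solving with the normalization constraint gives π = (0.2721, 0.5194, 0.2085).
So the stationary probability of Idle is 0.2721.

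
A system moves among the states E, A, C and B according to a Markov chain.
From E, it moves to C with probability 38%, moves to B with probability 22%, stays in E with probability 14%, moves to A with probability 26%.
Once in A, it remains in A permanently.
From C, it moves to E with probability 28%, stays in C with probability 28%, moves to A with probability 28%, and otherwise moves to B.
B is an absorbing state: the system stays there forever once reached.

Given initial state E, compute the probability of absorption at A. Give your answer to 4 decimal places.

0.5725

Let h(s) be the probability of absorption at A starting from transient state s. Then h(A) = 1 and h(B) = 0. By first-step analysis:
h(E) = 0.14·h(E) + 0.26·1 + 0.38·h(C) + 0.22·0
h(C) = 0.28·h(E) + 0.28·1 + 0.28·h(C) + 0.16·0
Solving: h(E) = 0.5725, h(C) = 0.6115.
Starting from E, the probability is 0.5725.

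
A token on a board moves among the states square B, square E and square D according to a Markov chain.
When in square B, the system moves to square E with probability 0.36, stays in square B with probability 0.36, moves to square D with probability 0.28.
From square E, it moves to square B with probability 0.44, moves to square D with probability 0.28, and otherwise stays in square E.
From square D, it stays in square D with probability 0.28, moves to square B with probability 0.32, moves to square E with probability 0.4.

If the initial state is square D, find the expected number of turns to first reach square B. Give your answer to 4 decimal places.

Let t(s) be the expected number of turns to first reach square B from state s, with t(square B) = 0. Conditioning on the first turn:
t(square E) = 1 + 0.28·t(square E) + 0.28·t(square D)
t(square D) = 1 + 0.4·t(square E) + 0.28·t(square D)
Solving: t(square E) = 2.4606, t(square D) = 2.7559.
Expected turns from square D to square B: 2.7559.

2.7559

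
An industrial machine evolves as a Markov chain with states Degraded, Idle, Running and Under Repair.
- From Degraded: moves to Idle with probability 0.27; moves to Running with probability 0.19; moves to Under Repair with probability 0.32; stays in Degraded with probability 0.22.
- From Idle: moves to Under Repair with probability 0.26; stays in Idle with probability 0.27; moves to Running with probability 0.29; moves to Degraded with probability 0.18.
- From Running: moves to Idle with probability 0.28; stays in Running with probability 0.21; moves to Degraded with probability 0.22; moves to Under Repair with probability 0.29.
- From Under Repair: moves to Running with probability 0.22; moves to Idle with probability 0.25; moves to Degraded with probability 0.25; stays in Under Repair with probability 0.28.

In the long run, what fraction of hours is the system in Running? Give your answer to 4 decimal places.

0.2298

Let the stationary distribution be π with π = πP and π_1 + π_2 + π_3 + π_4 = 1.
π_1 = 0.22·π_1 + 0.18·π_2 + 0.22·π_3 + 0.25·π_4
π_2 = 0.27·π_1 + 0.27·π_2 + 0.28·π_3 + 0.25·π_4
π_3 = 0.19·π_1 + 0.29·π_2 + 0.21·π_3 + 0.22·π_4
Solving with the normalization constraint gives π = (0.2179, 0.2666, 0.2298, 0.2857).
So the stationary probability of Running is 0.2298.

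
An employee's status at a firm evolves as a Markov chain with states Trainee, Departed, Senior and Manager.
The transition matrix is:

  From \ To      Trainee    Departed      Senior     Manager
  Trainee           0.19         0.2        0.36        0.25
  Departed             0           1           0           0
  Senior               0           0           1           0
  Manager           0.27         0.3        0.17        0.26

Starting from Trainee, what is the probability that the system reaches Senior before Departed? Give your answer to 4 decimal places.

Let h(s) be the probability of absorption at Senior starting from transient state s. Then h(Senior) = 1 and h(Departed) = 0. By first-step analysis:
h(Trainee) = 0.19·h(Trainee) + 0.2·0 + 0.36·1 + 0.25·h(Manager)
h(Manager) = 0.27·h(Trainee) + 0.3·0 + 0.17·1 + 0.26·h(Manager)
Solving: h(Trainee) = 0.5807, h(Manager) = 0.4416.
Starting from Trainee, the probability is 0.5807.

0.5807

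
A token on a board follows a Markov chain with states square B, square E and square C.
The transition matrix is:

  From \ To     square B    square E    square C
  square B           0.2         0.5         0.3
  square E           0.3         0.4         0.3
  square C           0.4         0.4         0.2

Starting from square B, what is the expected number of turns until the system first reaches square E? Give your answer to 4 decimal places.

Let t(s) be the expected number of turns to first reach square E from state s, with t(square E) = 0. Conditioning on the first turn:
t(square B) = 1 + 0.2·t(square B) + 0.3·t(square C)
t(square C) = 1 + 0.4·t(square B) + 0.2·t(square C)
Solving: t(square B) = 2.1154, t(square C) = 2.3077.
Expected turns from square B to square E: 2.1154.

2.1154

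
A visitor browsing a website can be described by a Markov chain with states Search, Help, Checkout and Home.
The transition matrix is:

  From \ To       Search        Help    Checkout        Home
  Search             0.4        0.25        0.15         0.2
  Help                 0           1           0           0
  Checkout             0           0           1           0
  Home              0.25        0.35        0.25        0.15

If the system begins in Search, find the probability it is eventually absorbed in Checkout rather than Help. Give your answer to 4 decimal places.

0.3859

Let h(s) be the probability of absorption at Checkout starting from transient state s. Then h(Checkout) = 1 and h(Help) = 0. By first-step analysis:
h(Search) = 0.4·h(Search) + 0.25·0 + 0.15·1 + 0.2·h(Home)
h(Home) = 0.25·h(Search) + 0.35·0 + 0.25·1 + 0.15·h(Home)
Solving: h(Search) = 0.3859, h(Home) = 0.4076.
Starting from Search, the probability is 0.3859.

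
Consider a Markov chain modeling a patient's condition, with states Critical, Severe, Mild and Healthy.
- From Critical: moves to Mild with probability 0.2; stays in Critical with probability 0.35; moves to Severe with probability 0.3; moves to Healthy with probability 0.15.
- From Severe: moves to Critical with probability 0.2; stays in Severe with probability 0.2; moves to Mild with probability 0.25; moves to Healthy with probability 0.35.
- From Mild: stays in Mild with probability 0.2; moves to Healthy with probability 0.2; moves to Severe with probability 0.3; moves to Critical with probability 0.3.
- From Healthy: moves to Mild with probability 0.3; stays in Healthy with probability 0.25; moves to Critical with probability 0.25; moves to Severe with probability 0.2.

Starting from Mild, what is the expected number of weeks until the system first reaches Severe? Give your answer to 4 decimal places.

3.5644

Let t(s) be the expected number of weeks to first reach Severe from state s, with t(Severe) = 0. Conditioning on the first week:
t(Critical) = 1 + 0.35·t(Critical) + 0.2·t(Mild) + 0.15·t(Healthy)
t(Mild) = 1 + 0.3·t(Critical) + 0.2·t(Mild) + 0.2·t(Healthy)
t(Healthy) = 1 + 0.25·t(Critical) + 0.3·t(Mild) + 0.25·t(Healthy)
Solving: t(Critical) = 3.5446, t(Mild) = 3.5644, t(Healthy) = 3.9406.
Expected weeks from Mild to Severe: 3.5644.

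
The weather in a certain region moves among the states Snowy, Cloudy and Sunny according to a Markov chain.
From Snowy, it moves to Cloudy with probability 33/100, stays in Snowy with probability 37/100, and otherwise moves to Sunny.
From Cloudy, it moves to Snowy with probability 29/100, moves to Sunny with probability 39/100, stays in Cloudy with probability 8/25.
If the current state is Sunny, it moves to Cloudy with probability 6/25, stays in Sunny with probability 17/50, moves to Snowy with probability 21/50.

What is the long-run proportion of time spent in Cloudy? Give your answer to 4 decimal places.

0.2964

Let the stationary distribution be π with π = πP and π_1 + π_2 + π_3 = 1.
π_1 = 0.37·π_1 + 0.29·π_2 + 0.42·π_3
π_2 = 0.33·π_1 + 0.32·π_2 + 0.24·π_3
Solving with the normalization constraint gives π = (0.3633, 0.2964, 0.3403).
So the stationary probability of Cloudy is 0.2964.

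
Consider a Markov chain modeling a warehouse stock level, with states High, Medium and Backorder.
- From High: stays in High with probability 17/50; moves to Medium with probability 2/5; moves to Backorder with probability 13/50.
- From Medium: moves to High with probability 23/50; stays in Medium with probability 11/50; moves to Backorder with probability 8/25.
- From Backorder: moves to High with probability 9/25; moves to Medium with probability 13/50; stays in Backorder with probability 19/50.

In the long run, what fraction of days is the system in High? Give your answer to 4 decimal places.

Let the stationary distribution be π with π = πP and π_1 + π_2 + π_3 = 1.
π_1 = 0.34·π_1 + 0.46·π_2 + 0.36·π_3
π_2 = 0.4·π_1 + 0.22·π_2 + 0.26·π_3
Solving with the normalization constraint gives π = (0.3825, 0.3015, 0.3160).
So the stationary probability of High is 0.3825.

0.3825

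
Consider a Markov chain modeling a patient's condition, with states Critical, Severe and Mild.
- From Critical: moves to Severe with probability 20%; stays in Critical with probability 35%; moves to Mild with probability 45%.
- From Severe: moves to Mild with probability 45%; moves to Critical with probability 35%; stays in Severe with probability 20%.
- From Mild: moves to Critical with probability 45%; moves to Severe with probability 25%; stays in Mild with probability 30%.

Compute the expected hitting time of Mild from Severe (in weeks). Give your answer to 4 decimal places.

2.2222

Let t(s) be the expected number of weeks to first reach Mild from state s, with t(Mild) = 0. Conditioning on the first week:
t(Critical) = 1 + 0.35·t(Critical) + 0.2·t(Severe)
t(Severe) = 1 + 0.35·t(Critical) + 0.2·t(Severe)
Solving: t(Critical) = 2.2222, t(Severe) = 2.2222.
Expected weeks from Severe to Mild: 2.2222.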